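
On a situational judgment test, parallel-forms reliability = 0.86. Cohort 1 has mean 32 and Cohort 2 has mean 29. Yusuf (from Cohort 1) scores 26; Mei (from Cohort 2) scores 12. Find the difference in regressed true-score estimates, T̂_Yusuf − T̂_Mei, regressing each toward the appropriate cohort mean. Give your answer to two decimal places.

12.46

T̂_Yusuf = 0.86(26) + 0.14(32) = 26.8400
T̂_Mei = 0.86(12) + 0.14(29) = 14.3800
Difference = 26.8400 − 14.3800 = 12.4600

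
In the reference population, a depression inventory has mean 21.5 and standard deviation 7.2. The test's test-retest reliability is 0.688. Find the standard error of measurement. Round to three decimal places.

4.022

SEM = SD · √(1 − ρ) = 7.2 × √0.312 = 7.2 × 0.5586 = 4.0217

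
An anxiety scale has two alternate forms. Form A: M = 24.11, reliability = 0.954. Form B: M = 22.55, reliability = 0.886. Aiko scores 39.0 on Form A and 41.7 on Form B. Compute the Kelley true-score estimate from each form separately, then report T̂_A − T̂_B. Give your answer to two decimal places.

-1.20

T̂_A = 0.954(39.0) + 0.046(24.11) = 38.3151
T̂_B = 0.886(41.7) + 0.114(22.55) = 39.5169
T̂_A − T̂_B = -1.2018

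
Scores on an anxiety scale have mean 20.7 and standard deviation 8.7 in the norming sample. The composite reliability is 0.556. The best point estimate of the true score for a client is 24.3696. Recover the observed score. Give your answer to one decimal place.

27.3

T̂ = ρX + (1 − ρ)μ  ⇒  X = (T̂ − (1 − ρ)μ) / ρ
X = (24.3696 − 0.444 × 20.7) / 0.556 = (24.3696 − 9.1908) / 0.556 = 15.1788 / 0.556 = 27.300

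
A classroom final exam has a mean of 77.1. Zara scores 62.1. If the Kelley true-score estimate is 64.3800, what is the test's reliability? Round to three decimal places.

T̂ = ρX + (1 − ρ)μ  ⇒  T̂ − μ = ρ(X − μ)
ρ = (T̂ − μ)/(X − μ) = (64.3800 − 77.1) / (62.1 − 77.1) = -12.7200 / -15.0 = 0.84800

0.848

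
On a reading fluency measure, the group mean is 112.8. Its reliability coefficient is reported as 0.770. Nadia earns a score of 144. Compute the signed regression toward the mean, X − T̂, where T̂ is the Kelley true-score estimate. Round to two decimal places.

7.18

T̂ = 0.770(144) + 0.230(112.8) = 110.880 + 25.9440 = 136.8240 → 136.824
X − T̂ = 144 − 136.824 = 7.176 → 7.18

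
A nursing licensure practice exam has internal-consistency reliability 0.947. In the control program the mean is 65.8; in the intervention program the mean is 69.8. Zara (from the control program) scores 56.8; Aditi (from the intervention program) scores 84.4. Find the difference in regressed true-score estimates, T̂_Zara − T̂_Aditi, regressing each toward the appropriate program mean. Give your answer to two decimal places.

-26.35

T̂_Zara = 0.947(56.8) + 0.053(65.8) = 57.2770
T̂_Aditi = 0.947(84.4) + 0.053(69.8) = 83.6262
Difference = 57.2770 − 83.6262 = -26.3492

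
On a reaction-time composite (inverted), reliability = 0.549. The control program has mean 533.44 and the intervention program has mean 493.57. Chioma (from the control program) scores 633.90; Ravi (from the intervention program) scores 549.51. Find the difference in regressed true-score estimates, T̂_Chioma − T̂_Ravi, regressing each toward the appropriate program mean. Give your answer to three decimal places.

T̂_Chioma = 0.549(633.90) + 0.451(533.44) = 588.59254
T̂_Ravi = 0.549(549.51) + 0.451(493.57) = 524.28106
Difference = 588.59254 − 524.28106 = 64.31148

64.311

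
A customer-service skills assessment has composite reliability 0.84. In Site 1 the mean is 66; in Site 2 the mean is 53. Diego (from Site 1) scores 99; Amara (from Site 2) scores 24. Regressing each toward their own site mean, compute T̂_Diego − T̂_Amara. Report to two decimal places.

T̂_Diego = 0.84(99) + 0.16(66) = 93.7200
T̂_Amara = 0.84(24) + 0.16(53) = 28.6400
Difference = 93.7200 − 28.6400 = 65.0800

65.08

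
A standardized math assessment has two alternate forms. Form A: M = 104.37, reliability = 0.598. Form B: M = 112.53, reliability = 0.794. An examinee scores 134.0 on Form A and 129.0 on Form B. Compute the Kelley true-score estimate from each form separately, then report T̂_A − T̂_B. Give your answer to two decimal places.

-3.52

T̂_A = 0.598(134.0) + 0.402(104.37) = 122.0887
T̂_B = 0.794(129.0) + 0.206(112.53) = 125.6072
T̂_A − T̂_B = -3.5184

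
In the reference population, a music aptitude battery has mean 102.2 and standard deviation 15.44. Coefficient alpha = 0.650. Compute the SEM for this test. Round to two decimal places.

SEM = SD · √(1 − ρ) = 15.44 × √0.350 = 15.44 × 0.5916 = 9.134

9.13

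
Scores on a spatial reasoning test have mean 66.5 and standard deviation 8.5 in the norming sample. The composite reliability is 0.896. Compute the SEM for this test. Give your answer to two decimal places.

2.74

SEM = SD · √(1 − ρ) = 8.5 × √0.104 = 8.5 × 0.3225 = 2.741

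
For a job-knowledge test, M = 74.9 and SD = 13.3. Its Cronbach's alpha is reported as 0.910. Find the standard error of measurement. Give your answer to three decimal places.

3.990

SEM = SD · √(1 − ρ) = 13.3 × √0.090 = 13.3 × 0.3000 = 3.9900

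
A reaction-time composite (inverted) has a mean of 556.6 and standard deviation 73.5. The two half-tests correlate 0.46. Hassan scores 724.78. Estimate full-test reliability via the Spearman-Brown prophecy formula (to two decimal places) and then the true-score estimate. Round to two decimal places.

Spearman-Brown: ρ = 2r/(1 + r) = 2(0.46)/(1 + 0.46) = 0.920/1.46 = 0.6301 → 0.63
Kelley's formula gives T̂ = 0.63·724.78 + 0.37·556.6 = 456.6114 + 205.942 = 662.553.

662.55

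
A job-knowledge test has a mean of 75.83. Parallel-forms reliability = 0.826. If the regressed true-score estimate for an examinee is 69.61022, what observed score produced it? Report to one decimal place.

68.3

T̂ = ρX + (1 − ρ)μ  ⇒  X = (T̂ − (1 − ρ)μ) / ρ
X = (69.61022 − 0.174 × 75.83) / 0.826 = (69.61022 − 13.19442) / 0.826 = 56.41580 / 0.826 = 68.300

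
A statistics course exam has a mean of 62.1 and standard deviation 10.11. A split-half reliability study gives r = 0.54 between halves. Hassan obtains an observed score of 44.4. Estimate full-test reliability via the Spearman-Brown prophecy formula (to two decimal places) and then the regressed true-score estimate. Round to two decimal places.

Spearman-Brown: ρ = 2r/(1 + r) = 2(0.54)/(1 + 0.54) = 1.080/1.54 = 0.7013 → 0.70
Weight the observed score by reliability and the mean by (1 − reliability): T̂ = 0.70·44.4 + 0.30·62.1 = 31.080 + 18.630 = 49.710.

49.71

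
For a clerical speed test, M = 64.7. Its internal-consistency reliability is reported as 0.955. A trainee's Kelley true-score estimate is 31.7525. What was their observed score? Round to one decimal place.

30.2

T̂ = ρX + (1 − ρ)μ  ⇒  X = (T̂ − (1 − ρ)μ) / ρ
X = (31.7525 − 0.045 × 64.7) / 0.955 = (31.7525 − 2.9115) / 0.955 = 28.8410 / 0.955 = 30.200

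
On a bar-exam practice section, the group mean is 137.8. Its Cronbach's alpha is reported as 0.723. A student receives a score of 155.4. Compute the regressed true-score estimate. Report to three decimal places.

150.525

T̂ = ρX + (1 − ρ)μ
  = 0.723 × 155.4 + 0.277 × 137.8
  = 112.3542 + 38.1706
  = 150.5248
  ≈ 150.525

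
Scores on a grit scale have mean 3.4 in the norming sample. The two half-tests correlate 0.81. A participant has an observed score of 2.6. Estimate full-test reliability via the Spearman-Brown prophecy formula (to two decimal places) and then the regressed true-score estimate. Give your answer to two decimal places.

Spearman-Brown: ρ = 2r/(1 + r) = 2(0.81)/(1 + 0.81) = 1.620/1.81 = 0.8950 → 0.90
T̂ = 0.90(2.6) + 0.10(3.4) = 2.340 + 0.340 = 2.680 → 2.68

2.68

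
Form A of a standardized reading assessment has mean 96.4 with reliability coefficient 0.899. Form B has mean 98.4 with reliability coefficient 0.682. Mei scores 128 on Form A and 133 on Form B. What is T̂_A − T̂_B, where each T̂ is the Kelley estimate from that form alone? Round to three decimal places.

T̂_A = 0.899(128) + 0.101(96.4) = 124.80840
T̂_B = 0.682(133) + 0.318(98.4) = 121.99720
T̂_A − T̂_B = 2.81120

2.811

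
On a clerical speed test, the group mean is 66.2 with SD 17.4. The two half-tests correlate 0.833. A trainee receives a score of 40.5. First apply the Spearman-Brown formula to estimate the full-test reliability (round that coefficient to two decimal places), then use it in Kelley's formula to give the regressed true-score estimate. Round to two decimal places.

42.81

Spearman-Brown: ρ = 2r/(1 + r) = 2(0.833)/(1 + 0.833) = 1.6660/1.833 = 0.9089 → 0.91
Regress the observed score toward the mean by the unreliability: T̂ = 0.91·40.5 + 0.09·66.2 = 36.855 + 5.958 = 42.813.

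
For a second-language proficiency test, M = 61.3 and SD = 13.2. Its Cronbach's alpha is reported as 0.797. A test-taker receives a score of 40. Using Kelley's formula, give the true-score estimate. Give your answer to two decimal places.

44.32

T̂ = ρX + (1 − ρ)μ
  = 0.797 × 40 + 0.203 × 61.3
  = 31.880 + 12.4439
  = 44.324
  ≈ 44.32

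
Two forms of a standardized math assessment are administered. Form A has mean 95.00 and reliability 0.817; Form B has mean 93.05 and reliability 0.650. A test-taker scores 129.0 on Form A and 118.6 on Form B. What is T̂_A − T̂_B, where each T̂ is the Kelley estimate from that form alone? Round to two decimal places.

13.12

T̂_A = 0.817(129.0) + 0.183(95.00) = 122.7780
T̂_B = 0.650(118.6) + 0.350(93.05) = 109.6575
T̂_A − T̂_B = 13.1205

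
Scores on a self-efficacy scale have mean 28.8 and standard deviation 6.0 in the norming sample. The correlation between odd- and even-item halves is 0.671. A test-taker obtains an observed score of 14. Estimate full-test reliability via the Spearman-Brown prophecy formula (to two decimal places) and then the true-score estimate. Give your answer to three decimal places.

Spearman-Brown: ρ = 2r/(1 + r) = 2(0.671)/(1 + 0.671) = 1.3420/1.671 = 0.8031 → 0.80
T̂ = ρX + (1 − ρ)μ
  = 0.80 × 14 + 0.20 × 28.8
  = 11.20 + 5.760
  = 16.9600
  ≈ 16.960

16.960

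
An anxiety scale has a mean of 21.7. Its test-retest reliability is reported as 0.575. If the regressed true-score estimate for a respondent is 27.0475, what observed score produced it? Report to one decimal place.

31.0

T̂ = ρX + (1 − ρ)μ  ⇒  X = (T̂ − (1 − ρ)μ) / ρ
X = (27.0475 − 0.425 × 21.7) / 0.575 = (27.0475 − 9.2225) / 0.575 = 17.8250 / 0.575 = 31.000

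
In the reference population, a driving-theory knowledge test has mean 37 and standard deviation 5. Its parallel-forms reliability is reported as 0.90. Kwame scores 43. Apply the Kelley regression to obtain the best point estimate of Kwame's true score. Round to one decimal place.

42.4

Weight the observed score by reliability and the mean by (1 − reliability): T̂ = 0.90·43 + 0.10·37 = 38.70 + 3.70 = 42.40.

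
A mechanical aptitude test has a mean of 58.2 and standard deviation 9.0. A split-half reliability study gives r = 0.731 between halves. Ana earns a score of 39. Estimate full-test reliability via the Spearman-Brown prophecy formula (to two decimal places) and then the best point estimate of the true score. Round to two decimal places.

42.07

Spearman-Brown: ρ = 2r/(1 + r) = 2(0.731)/(1 + 0.731) = 1.4620/1.731 = 0.8446 → 0.84
T̂ = 0.84(39) + 0.16(58.2) = 32.76 + 9.312 = 42.072 → 42.07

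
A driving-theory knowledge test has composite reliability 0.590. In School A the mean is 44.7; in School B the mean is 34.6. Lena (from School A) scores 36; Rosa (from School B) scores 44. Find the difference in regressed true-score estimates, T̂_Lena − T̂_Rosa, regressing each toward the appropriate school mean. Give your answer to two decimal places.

-0.58

T̂_Lena = 0.590(36) + 0.410(44.7) = 39.5670
T̂_Rosa = 0.590(44) + 0.410(34.6) = 40.1460
Difference = 39.5670 − 40.1460 = -0.5790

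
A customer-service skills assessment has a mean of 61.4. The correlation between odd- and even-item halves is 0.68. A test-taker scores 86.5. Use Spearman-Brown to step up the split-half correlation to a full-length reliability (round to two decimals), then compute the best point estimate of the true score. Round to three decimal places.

81.731

Spearman-Brown: ρ = 2r/(1 + r) = 2(0.68)/(1 + 0.68) = 1.360/1.68 = 0.8095 → 0.81
T̂ = 0.81(86.5) + 0.19(61.4) = 70.065 + 11.666 = 81.7310 → 81.731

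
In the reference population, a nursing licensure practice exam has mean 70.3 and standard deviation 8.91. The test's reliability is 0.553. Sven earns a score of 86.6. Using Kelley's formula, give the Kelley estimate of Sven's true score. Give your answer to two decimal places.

79.31

T̂ = ρX + (1 − ρ)μ
  = 0.553 × 86.6 + 0.447 × 70.3
  = 47.8898 + 31.4241
  = 79.314
  ≈ 79.31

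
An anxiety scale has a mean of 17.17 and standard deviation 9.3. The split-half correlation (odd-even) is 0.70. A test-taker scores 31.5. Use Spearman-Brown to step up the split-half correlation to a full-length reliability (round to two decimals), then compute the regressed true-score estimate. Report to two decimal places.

28.92

Spearman-Brown: ρ = 2r/(1 + r) = 2(0.70)/(1 + 0.70) = 1.400/1.70 = 0.8235 → 0.82
Weight the observed score by reliability and the mean by (1 − reliability): T̂ = 0.82·31.5 + 0.18·17.17 = 25.830 + 3.0906 = 28.921.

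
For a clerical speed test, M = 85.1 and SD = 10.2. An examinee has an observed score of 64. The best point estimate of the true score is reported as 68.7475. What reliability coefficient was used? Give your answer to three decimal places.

T̂ = ρX + (1 − ρ)μ  ⇒  T̂ − μ = ρ(X − μ)
ρ = (T̂ − μ)/(X − μ) = (68.7475 − 85.1) / (64 − 85.1) = -16.3525 / -21.1 = 0.77500

0.775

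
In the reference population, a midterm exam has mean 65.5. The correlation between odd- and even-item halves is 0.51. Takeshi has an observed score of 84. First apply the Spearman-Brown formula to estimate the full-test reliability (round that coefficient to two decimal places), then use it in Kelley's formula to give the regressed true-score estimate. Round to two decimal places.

Spearman-Brown: ρ = 2r/(1 + r) = 2(0.51)/(1 + 0.51) = 1.020/1.51 = 0.6755 → 0.68
T̂ = ρX + (1 − ρ)μ
  = 0.68 × 84 + 0.32 × 65.5
  = 57.12 + 20.960
  = 78.080
  ≈ 78.08

78.08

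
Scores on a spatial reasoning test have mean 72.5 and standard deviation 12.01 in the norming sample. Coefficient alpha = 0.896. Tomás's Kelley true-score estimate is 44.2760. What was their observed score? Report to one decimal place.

T̂ = ρX + (1 − ρ)μ  ⇒  X = (T̂ − (1 − ρ)μ) / ρ
X = (44.2760 − 0.104 × 72.5) / 0.896 = (44.2760 − 7.5400) / 0.896 = 36.7360 / 0.896 = 41.000

41.0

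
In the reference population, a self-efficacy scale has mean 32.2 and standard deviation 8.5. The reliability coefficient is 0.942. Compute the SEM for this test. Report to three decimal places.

2.047

SEM = SD · √(1 − ρ) = 8.5 × √0.058 = 8.5 × 0.2408 = 2.0471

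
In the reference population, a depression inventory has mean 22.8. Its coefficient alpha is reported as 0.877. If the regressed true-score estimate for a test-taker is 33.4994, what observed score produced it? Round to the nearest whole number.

35

T̂ = ρX + (1 − ρ)μ  ⇒  X = (T̂ − (1 − ρ)μ) / ρ
X = (33.4994 − 0.123 × 22.8) / 0.877 = (33.4994 − 2.8044) / 0.877 = 30.6950 / 0.877 = 35.00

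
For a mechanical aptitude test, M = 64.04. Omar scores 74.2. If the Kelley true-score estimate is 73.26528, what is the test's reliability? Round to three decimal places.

0.908

T̂ = ρX + (1 − ρ)μ  ⇒  T̂ − μ = ρ(X − μ)
ρ = (T̂ − μ)/(X − μ) = (73.26528 − 64.04) / (74.2 − 64.04) = 9.22528 / 10.16 = 0.90800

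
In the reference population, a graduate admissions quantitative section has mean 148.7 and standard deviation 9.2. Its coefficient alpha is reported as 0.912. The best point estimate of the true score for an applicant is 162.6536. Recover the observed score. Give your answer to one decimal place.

T̂ = ρX + (1 − ρ)μ  ⇒  X = (T̂ − (1 − ρ)μ) / ρ
X = (162.6536 − 0.088 × 148.7) / 0.912 = (162.6536 − 13.0856) / 0.912 = 149.5680 / 0.912 = 164.000

164.0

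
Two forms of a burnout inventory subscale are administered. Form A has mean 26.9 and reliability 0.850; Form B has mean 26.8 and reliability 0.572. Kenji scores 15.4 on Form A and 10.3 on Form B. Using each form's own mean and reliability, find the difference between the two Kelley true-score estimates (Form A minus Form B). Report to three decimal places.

-0.237

T̂_A = 0.850(15.4) + 0.150(26.9) = 17.12500
T̂_B = 0.572(10.3) + 0.428(26.8) = 17.36200
T̂_A − T̂_B = -0.23700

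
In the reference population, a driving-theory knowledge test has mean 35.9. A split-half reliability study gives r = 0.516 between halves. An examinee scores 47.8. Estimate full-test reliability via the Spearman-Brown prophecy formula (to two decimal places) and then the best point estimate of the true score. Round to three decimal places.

Spearman-Brown: ρ = 2r/(1 + r) = 2(0.516)/(1 + 0.516) = 1.0320/1.516 = 0.6807 → 0.68
T̂ = 0.68(47.8) + 0.32(35.9) = 32.504 + 11.488 = 43.9920 → 43.992

43.992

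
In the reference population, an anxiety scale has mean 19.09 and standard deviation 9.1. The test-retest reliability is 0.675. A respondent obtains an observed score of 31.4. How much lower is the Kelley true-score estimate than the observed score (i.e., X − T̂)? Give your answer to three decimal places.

T̂ = ρX + (1 − ρ)μ
  = 0.675 × 31.4 + 0.325 × 19.09
  = 21.1950 + 6.20425
  = 27.39925
  ≈ 27.3992
X − T̂ = 31.4 − 27.3992 = 4.0008 → 4.001

4.001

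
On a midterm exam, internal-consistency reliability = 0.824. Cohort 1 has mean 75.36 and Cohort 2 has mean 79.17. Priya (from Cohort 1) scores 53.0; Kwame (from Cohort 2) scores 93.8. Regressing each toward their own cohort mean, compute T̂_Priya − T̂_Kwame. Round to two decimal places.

T̂_Priya = 0.824(53.0) + 0.176(75.36) = 56.9354
T̂_Kwame = 0.824(93.8) + 0.176(79.17) = 91.2251
Difference = 56.9354 − 91.2251 = -34.2898

-34.29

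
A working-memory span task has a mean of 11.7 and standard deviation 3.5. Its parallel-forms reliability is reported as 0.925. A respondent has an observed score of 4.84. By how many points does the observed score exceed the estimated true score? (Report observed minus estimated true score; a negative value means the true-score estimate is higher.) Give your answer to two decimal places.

T̂ = ρX + (1 − ρ)μ
  = 0.925 × 4.84 + 0.075 × 11.7
  = 4.47700 + 0.8775
  = 5.3545
  ≈ 5.354
X − T̂ = 4.84 − 5.354 = -0.514 → -0.51

-0.51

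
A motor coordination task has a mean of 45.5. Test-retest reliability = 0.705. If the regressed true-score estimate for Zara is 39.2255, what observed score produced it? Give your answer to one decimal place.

T̂ = ρX + (1 − ρ)μ  ⇒  X = (T̂ − (1 − ρ)μ) / ρ
X = (39.2255 − 0.295 × 45.5) / 0.705 = (39.2255 − 13.4225) / 0.705 = 25.8030 / 0.705 = 36.600

36.6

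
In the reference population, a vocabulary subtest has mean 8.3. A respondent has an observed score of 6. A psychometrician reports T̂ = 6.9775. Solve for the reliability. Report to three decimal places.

T̂ = ρX + (1 − ρ)μ  ⇒  T̂ − μ = ρ(X − μ)
ρ = (T̂ − μ)/(X − μ) = (6.9775 − 8.3) / (6 − 8.3) = -1.3225 / -2.3 = 0.57500

0.575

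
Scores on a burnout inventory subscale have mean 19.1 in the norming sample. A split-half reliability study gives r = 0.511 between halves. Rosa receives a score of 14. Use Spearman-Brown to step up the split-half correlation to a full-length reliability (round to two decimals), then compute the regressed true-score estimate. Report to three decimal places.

15.632

Spearman-Brown: ρ = 2r/(1 + r) = 2(0.511)/(1 + 0.511) = 1.0220/1.511 = 0.6764 → 0.68
T̂ = ρX + (1 − ρ)μ
  = 0.68 × 14 + 0.32 × 19.1
  = 9.52 + 6.112
  = 15.6320
  ≈ 15.632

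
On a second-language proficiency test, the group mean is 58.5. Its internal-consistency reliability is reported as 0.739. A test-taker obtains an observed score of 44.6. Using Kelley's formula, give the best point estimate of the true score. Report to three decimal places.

Weight the observed score by reliability and the mean by (1 − reliability): T̂ = 0.739·44.6 + 0.261·58.5 = 32.9594 + 15.2685 = 48.2279.

48.228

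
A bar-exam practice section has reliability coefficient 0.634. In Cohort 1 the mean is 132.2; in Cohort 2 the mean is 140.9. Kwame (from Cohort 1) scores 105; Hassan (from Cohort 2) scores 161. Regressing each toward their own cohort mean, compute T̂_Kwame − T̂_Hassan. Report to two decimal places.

T̂_Kwame = 0.634(105) + 0.366(132.2) = 114.9552
T̂_Hassan = 0.634(161) + 0.366(140.9) = 153.6434
Difference = 114.9552 − 153.6434 = -38.6882

-38.69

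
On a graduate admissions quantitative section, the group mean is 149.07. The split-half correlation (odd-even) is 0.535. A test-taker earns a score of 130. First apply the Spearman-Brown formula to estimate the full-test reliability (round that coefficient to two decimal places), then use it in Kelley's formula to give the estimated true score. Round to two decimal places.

Spearman-Brown: ρ = 2r/(1 + r) = 2(0.535)/(1 + 0.535) = 1.0700/1.535 = 0.6971 → 0.70
T̂ = 0.70(130) + 0.30(149.07) = 91.00 + 44.7210 = 135.721 → 135.72

135.72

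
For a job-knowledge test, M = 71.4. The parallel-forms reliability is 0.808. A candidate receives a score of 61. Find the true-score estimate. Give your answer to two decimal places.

T̂ = 0.808(61) + 0.192(71.4) = 49.288 + 13.7088 = 62.997 → 63.00

63.00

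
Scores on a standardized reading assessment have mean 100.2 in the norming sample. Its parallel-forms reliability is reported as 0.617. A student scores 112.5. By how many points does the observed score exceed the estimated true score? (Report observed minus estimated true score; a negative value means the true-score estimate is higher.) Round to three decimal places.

T̂ = ρX + (1 − ρ)μ
  = 0.617 × 112.5 + 0.383 × 100.2
  = 69.4125 + 38.3766
  = 107.78910
  ≈ 107.7891
X − T̂ = 112.5 − 107.7891 = 4.7109 → 4.711

4.711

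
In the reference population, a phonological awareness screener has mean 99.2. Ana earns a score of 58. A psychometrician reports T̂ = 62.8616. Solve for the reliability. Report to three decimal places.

0.882

T̂ = ρX + (1 − ρ)μ  ⇒  T̂ − μ = ρ(X − μ)
ρ = (T̂ − μ)/(X − μ) = (62.8616 − 99.2) / (58 − 99.2) = -36.3384 / -41.2 = 0.88200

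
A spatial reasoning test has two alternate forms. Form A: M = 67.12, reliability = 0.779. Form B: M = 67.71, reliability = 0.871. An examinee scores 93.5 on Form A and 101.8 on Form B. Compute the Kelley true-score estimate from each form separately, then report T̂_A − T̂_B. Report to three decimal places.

T̂_A = 0.779(93.5) + 0.221(67.12) = 87.67002
T̂_B = 0.871(101.8) + 0.129(67.71) = 97.40239
T̂_A − T̂_B = -9.73237

-9.732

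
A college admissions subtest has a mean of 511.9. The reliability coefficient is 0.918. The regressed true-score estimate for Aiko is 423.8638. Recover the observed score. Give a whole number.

416

T̂ = ρX + (1 − ρ)μ  ⇒  X = (T̂ − (1 − ρ)μ) / ρ
X = (423.8638 − 0.082 × 511.9) / 0.918 = (423.8638 − 41.9758) / 0.918 = 381.8880 / 0.918 = 416.00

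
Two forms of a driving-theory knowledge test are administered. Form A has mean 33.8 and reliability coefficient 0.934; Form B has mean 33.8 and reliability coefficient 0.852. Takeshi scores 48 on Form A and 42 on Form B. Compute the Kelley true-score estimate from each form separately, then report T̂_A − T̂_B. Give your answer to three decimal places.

6.276

T̂_A = 0.934(48) + 0.066(33.8) = 47.06280
T̂_B = 0.852(42) + 0.148(33.8) = 40.78640
T̂_A − T̂_B = 6.27640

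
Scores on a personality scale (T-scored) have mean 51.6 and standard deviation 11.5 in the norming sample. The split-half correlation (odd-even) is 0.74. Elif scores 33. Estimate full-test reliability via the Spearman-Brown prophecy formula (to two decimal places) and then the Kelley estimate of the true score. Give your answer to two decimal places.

Spearman-Brown: ρ = 2r/(1 + r) = 2(0.74)/(1 + 0.74) = 1.480/1.74 = 0.8506 → 0.85
Weight the observed score by reliability and the mean by (1 − reliability): T̂ = 0.85·33 + 0.15·51.6 = 28.05 + 7.740 = 35.790.

35.79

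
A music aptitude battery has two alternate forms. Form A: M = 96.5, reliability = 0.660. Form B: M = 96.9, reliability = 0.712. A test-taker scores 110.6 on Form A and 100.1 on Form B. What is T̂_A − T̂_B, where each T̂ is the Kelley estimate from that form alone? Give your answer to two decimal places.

6.63

T̂_A = 0.660(110.6) + 0.340(96.5) = 105.8060
T̂_B = 0.712(100.1) + 0.288(96.9) = 99.1784
T̂_A − T̂_B = 6.6276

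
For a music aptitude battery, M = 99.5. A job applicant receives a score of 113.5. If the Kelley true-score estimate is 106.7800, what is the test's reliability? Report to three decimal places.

0.520

T̂ = ρX + (1 − ρ)μ  ⇒  T̂ − μ = ρ(X − μ)
ρ = (T̂ − μ)/(X − μ) = (106.7800 − 99.5) / (113.5 − 99.5) = 7.2800 / 14.0 = 0.52000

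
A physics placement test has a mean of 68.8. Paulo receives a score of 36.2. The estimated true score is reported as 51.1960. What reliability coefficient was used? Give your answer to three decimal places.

0.540

T̂ = ρX + (1 − ρ)μ  ⇒  T̂ − μ = ρ(X − μ)
ρ = (T̂ − μ)/(X − μ) = (51.1960 − 68.8) / (36.2 − 68.8) = -17.6040 / -32.6 = 0.54000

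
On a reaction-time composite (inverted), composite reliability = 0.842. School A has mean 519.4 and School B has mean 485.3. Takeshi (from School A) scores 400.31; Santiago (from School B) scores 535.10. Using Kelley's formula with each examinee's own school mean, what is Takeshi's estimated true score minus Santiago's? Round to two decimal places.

T̂_Takeshi = 0.842(400.31) + 0.158(519.4) = 419.1262
T̂_Santiago = 0.842(535.10) + 0.158(485.3) = 527.2316
Difference = 419.1262 − 527.2316 = -108.1054

-108.11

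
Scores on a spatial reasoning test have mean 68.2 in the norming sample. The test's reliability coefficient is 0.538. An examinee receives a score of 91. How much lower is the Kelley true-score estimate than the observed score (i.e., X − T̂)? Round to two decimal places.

10.53

Kelley's formula gives T̂ = 0.538·91 + 0.462·68.2 = 48.958 + 31.5084 = 80.4664.
X − T̂ = 91 − 80.466 = 10.534 → 10.53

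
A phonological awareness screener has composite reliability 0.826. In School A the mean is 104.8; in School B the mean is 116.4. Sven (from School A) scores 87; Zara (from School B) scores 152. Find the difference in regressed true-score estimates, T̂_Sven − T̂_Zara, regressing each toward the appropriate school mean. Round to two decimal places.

T̂_Sven = 0.826(87) + 0.174(104.8) = 90.0972
T̂_Zara = 0.826(152) + 0.174(116.4) = 145.8056
Difference = 90.0972 − 145.8056 = -55.7084

-55.71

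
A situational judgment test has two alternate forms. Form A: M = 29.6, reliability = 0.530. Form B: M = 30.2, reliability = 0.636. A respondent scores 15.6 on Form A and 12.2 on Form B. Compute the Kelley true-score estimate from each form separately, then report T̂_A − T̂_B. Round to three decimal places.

T̂_A = 0.530(15.6) + 0.470(29.6) = 22.18000
T̂_B = 0.636(12.2) + 0.364(30.2) = 18.75200
T̂_A − T̂_B = 3.42800

3.428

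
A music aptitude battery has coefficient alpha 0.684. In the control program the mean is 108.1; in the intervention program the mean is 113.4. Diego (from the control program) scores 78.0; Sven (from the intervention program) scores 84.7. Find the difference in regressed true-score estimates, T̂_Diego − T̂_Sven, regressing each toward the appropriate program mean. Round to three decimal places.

-6.258

T̂_Diego = 0.684(78.0) + 0.316(108.1) = 87.51160
T̂_Sven = 0.684(84.7) + 0.316(113.4) = 93.76920
Difference = 87.51160 − 93.76920 = -6.25760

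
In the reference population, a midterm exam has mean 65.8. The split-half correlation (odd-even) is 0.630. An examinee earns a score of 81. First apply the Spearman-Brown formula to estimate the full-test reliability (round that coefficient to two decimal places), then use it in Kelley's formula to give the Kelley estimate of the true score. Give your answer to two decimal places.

Spearman-Brown: ρ = 2r/(1 + r) = 2(0.630)/(1 + 0.630) = 1.2600/1.630 = 0.7730 → 0.77
T̂ = 0.77(81) + 0.23(65.8) = 62.37 + 15.134 = 77.504 → 77.50

77.50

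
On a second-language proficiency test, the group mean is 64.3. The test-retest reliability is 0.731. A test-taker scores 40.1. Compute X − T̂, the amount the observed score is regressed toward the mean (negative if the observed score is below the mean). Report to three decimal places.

Regress the observed score toward the mean by the unreliability: T̂ = 0.731·40.1 + 0.269·64.3 = 29.3131 + 17.2967 = 46.60980.
X − T̂ = 40.1 − 46.6098 = -6.5098 → -6.510

-6.510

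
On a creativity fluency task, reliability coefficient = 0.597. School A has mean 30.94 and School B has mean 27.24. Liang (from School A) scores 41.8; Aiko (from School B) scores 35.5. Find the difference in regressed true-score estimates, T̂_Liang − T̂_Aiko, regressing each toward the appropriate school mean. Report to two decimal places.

T̂_Liang = 0.597(41.8) + 0.403(30.94) = 37.4234
T̂_Aiko = 0.597(35.5) + 0.403(27.24) = 32.1712
Difference = 37.4234 − 32.1712 = 5.2522

5.25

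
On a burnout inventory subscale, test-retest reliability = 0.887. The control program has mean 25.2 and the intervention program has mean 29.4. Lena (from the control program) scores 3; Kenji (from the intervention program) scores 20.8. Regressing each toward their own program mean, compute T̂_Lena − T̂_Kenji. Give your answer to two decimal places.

T̂_Lena = 0.887(3) + 0.113(25.2) = 5.5086
T̂_Kenji = 0.887(20.8) + 0.113(29.4) = 21.7718
Difference = 5.5086 − 21.7718 = -16.2632

-16.26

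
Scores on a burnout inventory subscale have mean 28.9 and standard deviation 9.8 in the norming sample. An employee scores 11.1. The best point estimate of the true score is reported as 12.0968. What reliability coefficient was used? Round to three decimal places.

T̂ = ρX + (1 − ρ)μ  ⇒  T̂ − μ = ρ(X − μ)
ρ = (T̂ − μ)/(X − μ) = (12.0968 − 28.9) / (11.1 − 28.9) = -16.8032 / -17.8 = 0.94400

0.944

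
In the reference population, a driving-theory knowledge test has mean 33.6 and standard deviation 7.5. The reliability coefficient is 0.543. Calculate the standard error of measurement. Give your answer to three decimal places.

SEM = SD · √(1 − ρ) = 7.5 × √0.457 = 7.5 × 0.6760 = 5.0701

5.070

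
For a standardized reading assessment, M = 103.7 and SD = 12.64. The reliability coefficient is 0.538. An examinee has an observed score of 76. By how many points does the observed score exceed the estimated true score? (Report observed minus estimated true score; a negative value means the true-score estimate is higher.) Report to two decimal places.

Regress the observed score toward the mean by the unreliability: T̂ = 0.538·76 + 0.462·103.7 = 40.888 + 47.9094 = 88.7974.
X − T̂ = 76 − 88.797 = -12.797 → -12.80

-12.80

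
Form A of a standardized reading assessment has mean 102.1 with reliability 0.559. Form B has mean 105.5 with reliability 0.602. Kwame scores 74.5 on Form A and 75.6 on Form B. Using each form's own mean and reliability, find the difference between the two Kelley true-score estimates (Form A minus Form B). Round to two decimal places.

-0.83

T̂_A = 0.559(74.5) + 0.441(102.1) = 86.6716
T̂_B = 0.602(75.6) + 0.398(105.5) = 87.5002
T̂_A − T̂_B = -0.8286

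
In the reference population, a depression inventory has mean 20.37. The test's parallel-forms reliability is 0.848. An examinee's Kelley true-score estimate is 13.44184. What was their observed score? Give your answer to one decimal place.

12.2

T̂ = ρX + (1 − ρ)μ  ⇒  X = (T̂ − (1 − ρ)μ) / ρ
X = (13.44184 − 0.152 × 20.37) / 0.848 = (13.44184 − 3.09624) / 0.848 = 10.34560 / 0.848 = 12.200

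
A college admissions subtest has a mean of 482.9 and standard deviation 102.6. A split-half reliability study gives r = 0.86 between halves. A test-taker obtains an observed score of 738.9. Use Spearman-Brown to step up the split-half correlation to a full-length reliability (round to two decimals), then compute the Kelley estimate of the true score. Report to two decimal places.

Spearman-Brown: ρ = 2r/(1 + r) = 2(0.86)/(1 + 0.86) = 1.720/1.86 = 0.9247 → 0.92
T̂ = 0.92(738.9) + 0.08(482.9) = 679.788 + 38.632 = 718.420 → 718.42

718.42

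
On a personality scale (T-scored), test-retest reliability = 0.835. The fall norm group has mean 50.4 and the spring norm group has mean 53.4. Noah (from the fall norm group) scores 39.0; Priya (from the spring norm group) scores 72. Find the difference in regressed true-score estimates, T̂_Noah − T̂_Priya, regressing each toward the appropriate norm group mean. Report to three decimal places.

-28.050

T̂_Noah = 0.835(39.0) + 0.165(50.4) = 40.88100
T̂_Priya = 0.835(72) + 0.165(53.4) = 68.93100
Difference = 40.88100 − 68.93100 = -28.05000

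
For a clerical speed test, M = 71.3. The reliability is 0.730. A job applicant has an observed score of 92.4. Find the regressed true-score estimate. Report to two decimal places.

86.70

T̂ = 0.730(92.4) + 0.270(71.3) = 67.4520 + 19.2510 = 86.703 → 86.70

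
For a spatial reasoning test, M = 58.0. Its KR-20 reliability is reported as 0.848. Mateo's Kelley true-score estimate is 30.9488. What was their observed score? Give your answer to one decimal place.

26.1

T̂ = ρX + (1 − ρ)μ  ⇒  X = (T̂ − (1 − ρ)μ) / ρ
X = (30.9488 − 0.152 × 58.0) / 0.848 = (30.9488 − 8.8160) / 0.848 = 22.1328 / 0.848 = 26.100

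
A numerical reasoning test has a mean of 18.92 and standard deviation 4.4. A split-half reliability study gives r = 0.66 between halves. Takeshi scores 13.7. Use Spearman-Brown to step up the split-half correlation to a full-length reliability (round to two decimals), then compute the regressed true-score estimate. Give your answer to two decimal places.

14.74

Spearman-Brown: ρ = 2r/(1 + r) = 2(0.66)/(1 + 0.66) = 1.320/1.66 = 0.7952 → 0.80
Weight the observed score by reliability and the mean by (1 − reliability): T̂ = 0.80·13.7 + 0.20·18.92 = 10.960 + 3.7840 = 14.744.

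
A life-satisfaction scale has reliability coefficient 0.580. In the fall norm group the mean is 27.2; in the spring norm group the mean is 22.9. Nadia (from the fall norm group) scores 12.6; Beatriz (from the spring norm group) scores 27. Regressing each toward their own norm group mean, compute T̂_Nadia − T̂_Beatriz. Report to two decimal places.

T̂_Nadia = 0.580(12.6) + 0.420(27.2) = 18.7320
T̂_Beatriz = 0.580(27) + 0.420(22.9) = 25.2780
Difference = 18.7320 − 25.2780 = -6.5460

-6.55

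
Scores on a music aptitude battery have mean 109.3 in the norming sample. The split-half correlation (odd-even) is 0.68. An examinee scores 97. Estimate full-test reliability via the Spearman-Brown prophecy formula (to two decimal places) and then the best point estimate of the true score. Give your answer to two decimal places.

Spearman-Brown: ρ = 2r/(1 + r) = 2(0.68)/(1 + 0.68) = 1.360/1.68 = 0.8095 → 0.81
Regress the observed score toward the mean by the unreliability: T̂ = 0.81·97 + 0.19·109.3 = 78.57 + 20.767 = 99.337.

99.34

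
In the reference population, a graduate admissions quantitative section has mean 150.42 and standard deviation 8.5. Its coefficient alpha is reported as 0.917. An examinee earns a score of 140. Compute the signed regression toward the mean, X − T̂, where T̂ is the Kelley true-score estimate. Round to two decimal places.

T̂ = 0.917(140) + 0.083(150.42) = 128.380 + 12.48486 = 140.8649 → 140.865
X − T̂ = 140 − 140.865 = -0.865 → -0.86

-0.86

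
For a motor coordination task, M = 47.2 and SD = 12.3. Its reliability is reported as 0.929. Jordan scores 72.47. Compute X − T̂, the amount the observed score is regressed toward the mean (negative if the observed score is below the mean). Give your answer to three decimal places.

Weight the observed score by reliability and the mean by (1 − reliability): T̂ = 0.929·72.47 + 0.071·47.2 = 67.32463 + 3.3512 = 70.67583.
X − T̂ = 72.47 − 70.6758 = 1.7942 → 1.794

1.794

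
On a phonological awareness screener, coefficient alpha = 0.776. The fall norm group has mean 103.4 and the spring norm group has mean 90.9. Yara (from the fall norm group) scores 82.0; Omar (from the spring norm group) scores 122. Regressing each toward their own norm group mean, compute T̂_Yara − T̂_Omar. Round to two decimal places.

-28.24

T̂_Yara = 0.776(82.0) + 0.224(103.4) = 86.7936
T̂_Omar = 0.776(122) + 0.224(90.9) = 115.0336
Difference = 86.7936 − 115.0336 = -28.2400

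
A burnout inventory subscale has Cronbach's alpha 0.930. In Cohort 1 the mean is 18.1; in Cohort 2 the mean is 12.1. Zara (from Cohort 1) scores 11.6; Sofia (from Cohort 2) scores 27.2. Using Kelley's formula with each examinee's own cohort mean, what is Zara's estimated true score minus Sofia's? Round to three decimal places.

T̂_Zara = 0.930(11.6) + 0.070(18.1) = 12.05500
T̂_Sofia = 0.930(27.2) + 0.070(12.1) = 26.14300
Difference = 12.05500 − 26.14300 = -14.08800

-14.088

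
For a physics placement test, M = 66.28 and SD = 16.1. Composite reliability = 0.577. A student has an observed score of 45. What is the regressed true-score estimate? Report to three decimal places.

Kelley's formula gives T̂ = 0.577·45 + 0.423·66.28 = 25.965 + 28.03644 = 54.0014.

54.001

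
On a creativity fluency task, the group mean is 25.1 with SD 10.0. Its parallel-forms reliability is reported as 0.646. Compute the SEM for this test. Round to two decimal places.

5.95

SEM = SD · √(1 − ρ) = 10.0 × √0.354 = 10.0 × 0.5950 = 5.950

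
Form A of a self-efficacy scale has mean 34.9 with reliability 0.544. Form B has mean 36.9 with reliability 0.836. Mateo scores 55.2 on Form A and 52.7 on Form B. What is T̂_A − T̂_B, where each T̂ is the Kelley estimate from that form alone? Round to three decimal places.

T̂_A = 0.544(55.2) + 0.456(34.9) = 45.94320
T̂_B = 0.836(52.7) + 0.164(36.9) = 50.10880
T̂_A − T̂_B = -4.16560

-4.166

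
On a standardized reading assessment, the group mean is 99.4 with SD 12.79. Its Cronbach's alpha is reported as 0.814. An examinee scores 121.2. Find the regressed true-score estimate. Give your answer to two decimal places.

117.15

T̂ = ρX + (1 − ρ)μ
  = 0.814 × 121.2 + 0.186 × 99.4
  = 98.6568 + 18.4884
  = 117.145
  ≈ 117.15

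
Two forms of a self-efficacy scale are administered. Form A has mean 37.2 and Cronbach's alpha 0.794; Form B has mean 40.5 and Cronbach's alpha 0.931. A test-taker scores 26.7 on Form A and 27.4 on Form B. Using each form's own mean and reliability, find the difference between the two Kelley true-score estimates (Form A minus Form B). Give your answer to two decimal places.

0.56

T̂_A = 0.794(26.7) + 0.206(37.2) = 28.8630
T̂_B = 0.931(27.4) + 0.069(40.5) = 28.3039
T̂_A − T̂_B = 0.5591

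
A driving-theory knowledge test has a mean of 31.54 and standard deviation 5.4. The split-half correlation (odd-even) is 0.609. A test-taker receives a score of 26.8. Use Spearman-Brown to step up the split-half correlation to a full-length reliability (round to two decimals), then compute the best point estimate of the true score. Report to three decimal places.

Spearman-Brown: ρ = 2r/(1 + r) = 2(0.609)/(1 + 0.609) = 1.2180/1.609 = 0.7570 → 0.76
T̂ = 0.76(26.8) + 0.24(31.54) = 20.368 + 7.5696 = 27.9376 → 27.938

27.938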